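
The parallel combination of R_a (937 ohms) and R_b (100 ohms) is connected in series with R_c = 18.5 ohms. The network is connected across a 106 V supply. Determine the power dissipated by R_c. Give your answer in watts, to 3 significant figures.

17.5 W

Reduce the parallel combination to a single R_p; the circuit then becomes R_p in series with the remaining resistor.
R_p = (937×100)/(937+100) = 90.36 Ω
R_total = R_p + 18.5 = 90.36 + 18.5 = 108.9 Ω
I = V / R_total = 106 / 108.9 = 0.9738 A
R_c is the series element, so its power is I²R.
P_R_c = (0.9738)² × 18.5 = 17.54 W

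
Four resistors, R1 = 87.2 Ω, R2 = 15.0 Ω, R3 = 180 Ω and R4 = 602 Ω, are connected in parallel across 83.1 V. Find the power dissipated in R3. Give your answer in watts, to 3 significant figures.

The supply voltage appears across each parallel branch — just use P = V²/R3.
P_R3 = V² / R3 = (83.1)² / 180 Ω = 38.36 W

38.4 W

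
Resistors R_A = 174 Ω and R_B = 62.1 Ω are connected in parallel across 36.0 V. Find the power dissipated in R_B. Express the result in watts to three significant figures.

R_B sits directly across the source, so P = V²/R with V = 36.0 V.
P_R_B = V² / R_B = (36.0)² / 62.1 Ω = 20.87 W

20.9 W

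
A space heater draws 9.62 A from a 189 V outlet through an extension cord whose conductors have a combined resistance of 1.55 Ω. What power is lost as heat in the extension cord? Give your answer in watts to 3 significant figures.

The extension cord is a series resistance carrying the load current; its dissipation is I²R_line.
The extension cord carries the full 9.62 A.
P_line = I² R_line = (9.620)² × 1.55 = 143.4 W

143 W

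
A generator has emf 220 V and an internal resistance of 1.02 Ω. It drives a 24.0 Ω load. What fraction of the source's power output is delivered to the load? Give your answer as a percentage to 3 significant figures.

95.9 %

The source delivers εI, of which I²R reaches the load and I²r is lost; since I is common, η = R/(R+r).
η = R / (R + r) = 24.0 / (24.0 + 1.02) = 0.9592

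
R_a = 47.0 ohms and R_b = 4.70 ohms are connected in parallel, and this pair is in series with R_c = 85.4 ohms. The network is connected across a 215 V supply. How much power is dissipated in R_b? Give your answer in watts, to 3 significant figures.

Collapse the R_a‖R_b pair into one equivalent R_p; then R_p and R_c form a series string.
R_p = (47.0×4.70)/(47.0+4.70) = 4.273 Ω
R_total = R_p + 85.4 = 4.273 + 85.4 = 89.67 Ω
I = V / R_total = 215 / 89.67 = 2.398 A
Voltage across the parallel pair: V_p = I × R_p = 2.398 × 4.273 = 10.24 V
R_b has V_p across it, so P = V_p²/R_b.
P_R_b = (10.24)² / 4.70 = 22.33 W

22.3 W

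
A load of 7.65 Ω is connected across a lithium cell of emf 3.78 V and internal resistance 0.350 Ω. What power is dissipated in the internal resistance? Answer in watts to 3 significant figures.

0.0781 W

Internal loss is I²r, with I set by the total series resistance r+R.
I = ε / (r + R) = 3.78 / (0.350 + 7.65) = 0.4725 A
P_int = I² r = (0.4725)² × 0.350 = 0.07814 W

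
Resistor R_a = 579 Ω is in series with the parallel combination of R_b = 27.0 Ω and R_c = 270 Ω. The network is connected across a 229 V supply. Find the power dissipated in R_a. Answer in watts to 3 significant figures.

Replace R_b and R_c with their parallel equivalent so the circuit becomes R_a in series with R_p.
R_p = (27.0×270)/(27.0+270) = 24.55 Ω
R_total = 579 + 24.55 = 603.5 Ω
I = V / R_total = 229 / 603.5 = 0.3794 A
R_a carries the full series current, so P = I²R.
P_R_a = (0.3794)² × 579 = 83.35 W

83.4 W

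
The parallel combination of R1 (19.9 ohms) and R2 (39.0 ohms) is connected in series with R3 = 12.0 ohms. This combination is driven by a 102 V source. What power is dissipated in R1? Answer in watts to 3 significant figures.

Combine R1 and R2 into their parallel equivalent first, reducing the network to two series resistors.
R_p = (19.9×39.0)/(19.9+39.0) = 13.18 Ω
R_total = R_p + 12.0 = 13.18 + 12.0 = 25.18 Ω
I = V / R_total = 102 / 25.18 = 4.051 A
Voltage across the parallel pair: V_p = I × R_p = 4.051 × 13.18 = 53.38 V
R1 sits across V_p; its power is V_p²/R.
P_R1 = (53.38)² / 19.9 = 143.2 W

143 W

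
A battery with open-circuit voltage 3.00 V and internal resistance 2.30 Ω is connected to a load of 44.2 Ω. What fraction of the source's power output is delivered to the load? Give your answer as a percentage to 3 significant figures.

95.1 %

Efficiency is P_load / P_total. With a series r and R sharing the same I, P = I²R for each, so η = R/(R+r).
η = R / (R + r) = 44.2 / (44.2 + 2.30) = 0.9505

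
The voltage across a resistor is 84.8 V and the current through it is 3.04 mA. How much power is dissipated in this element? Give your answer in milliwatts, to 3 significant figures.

258 mW

V and I are known directly — P = V I, no intermediate step needed.
P = 84.8 V × 0.003040 A = 0.2578 W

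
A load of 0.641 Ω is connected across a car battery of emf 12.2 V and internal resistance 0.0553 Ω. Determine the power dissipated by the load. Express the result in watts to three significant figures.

Load and internal resistance form a series loop — compute the loop current, then the load power via I²R.
I = ε / (r + R) = 12.2 / (0.0553 + 0.641) = 17.52 A
P_load = I² R = (17.52)² × 0.641 = 196.8 W

197 W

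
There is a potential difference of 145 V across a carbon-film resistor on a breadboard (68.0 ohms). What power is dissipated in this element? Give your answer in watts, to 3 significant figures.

309 W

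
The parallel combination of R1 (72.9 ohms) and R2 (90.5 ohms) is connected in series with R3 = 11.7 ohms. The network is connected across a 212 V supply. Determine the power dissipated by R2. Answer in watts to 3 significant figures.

First find R_p for the parallel pair, then treat R_p + R3 as a series loop.
R_p = (72.9×90.5)/(72.9+90.5) = 40.38 Ω
R_total = R_p + 11.7 = 40.38 + 11.7 = 52.08 Ω
I = V / R_total = 212 / 52.08 = 4.071 A
Voltage across the parallel pair: V_p = I × R_p = 4.071 × 40.38 = 164.4 V
R2 has V_p across it, so P = V_p²/R2.
P_R2 = (164.4)² / 90.5 = 298.5 W

299 W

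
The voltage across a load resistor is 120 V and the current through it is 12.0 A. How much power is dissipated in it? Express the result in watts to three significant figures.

1440 W

Since both terminal voltage and current are stated, P = V I gives the power in one step.
P = 120 V × 12.00 A = 1440 W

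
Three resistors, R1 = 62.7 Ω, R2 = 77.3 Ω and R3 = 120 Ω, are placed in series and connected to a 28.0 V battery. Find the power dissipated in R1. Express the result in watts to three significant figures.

0.727 W

Series elements share the same current, so find I first, then use P = I²R.
R_total = 62.7 + 77.3 + 120 = 260.0 Ω
I = V / R_total = 28.0 / 260.0 = 0.1077 A
P_R1 = I² × R1 = (0.1077)² × 62.7 = 0.7272 W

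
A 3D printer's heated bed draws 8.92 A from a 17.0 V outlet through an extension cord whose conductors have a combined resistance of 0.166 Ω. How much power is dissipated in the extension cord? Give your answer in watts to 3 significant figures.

13.2 W

The extension cord is a series resistance carrying the load current; its dissipation is I²R_line.
The extension cord carries the full 8.92 A.
P_line = I² R_line = (8.920)² × 0.166 = 13.21 W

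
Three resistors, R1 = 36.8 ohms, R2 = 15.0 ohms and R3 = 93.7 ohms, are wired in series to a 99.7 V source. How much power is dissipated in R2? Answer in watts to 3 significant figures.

7.04 W

Every series element carries the same I. Get I from the total resistance, then P = I² × R2.
R_total = 36.8 + 15.0 + 93.7 = 145.5 Ω
I = V / R_total = 99.7 / 145.5 = 0.6852 A
P_R2 = I² × R2 = (0.6852)² × 15.0 = 7.043 W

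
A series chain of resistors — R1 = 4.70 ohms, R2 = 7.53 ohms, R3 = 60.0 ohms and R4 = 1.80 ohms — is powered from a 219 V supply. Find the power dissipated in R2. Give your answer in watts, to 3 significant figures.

65.9 W

In a series string the same current flows through every resistor — find that current, then P = I²R for the one we want.
R_total = 4.70 + 7.53 + 60.0 + 1.80 = 74.03 Ω
I = V / R_total = 219 / 74.03 = 2.958 A
P_R2 = I² × R2 = (2.958)² × 7.53 = 65.90 W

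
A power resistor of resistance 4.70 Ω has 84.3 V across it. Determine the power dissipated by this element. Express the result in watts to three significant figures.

1510 W

Voltage and resistance are given, so P = V²/R is the one-step route.
P = (84.3 V)² / 4.70 Ω = 1512 W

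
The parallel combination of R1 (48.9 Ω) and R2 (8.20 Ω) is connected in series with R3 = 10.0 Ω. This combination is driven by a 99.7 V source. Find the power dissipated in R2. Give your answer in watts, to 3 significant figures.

206 W

Collapse the R1‖R2 pair into one equivalent R_p; then R_p and R3 form a series string.
R_p = (48.9×8.20)/(48.9+8.20) = 7.022 Ω
R_total = R_p + 10.0 = 7.022 + 10.0 = 17.02 Ω
I = V / R_total = 99.7 / 17.02 = 5.857 A
Voltage across the parallel pair: V_p = I × R_p = 5.857 × 7.022 = 41.13 V
R2 has V_p across it, so P = V_p²/R2.
P_R2 = (41.13)² / 8.20 = 206.3 W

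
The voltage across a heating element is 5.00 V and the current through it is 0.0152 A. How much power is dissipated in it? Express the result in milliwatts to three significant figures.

Since both terminal voltage and current are stated, P = V I gives the power in one step.
P = 5.00 V × 0.01520 A = 0.07600 W

76.0 mW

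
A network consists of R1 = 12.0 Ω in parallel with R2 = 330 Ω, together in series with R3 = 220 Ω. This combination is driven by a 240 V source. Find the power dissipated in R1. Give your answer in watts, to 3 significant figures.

12.0 W

Reduce the parallel combination to a single R_p; the circuit then becomes R_p in series with the remaining resistor.
R_p = (12.0×330)/(12.0+330) = 11.58 Ω
R_total = R_p + 220 = 11.58 + 220 = 231.6 Ω
I = V / R_total = 240 / 231.6 = 1.036 A
Voltage across the parallel pair: V_p = I × R_p = 1.036 × 11.58 = 12.00 V
Use P = V²/R for R1 with V = V_p.
P_R1 = (12.00)² / 12.0 = 12.00 W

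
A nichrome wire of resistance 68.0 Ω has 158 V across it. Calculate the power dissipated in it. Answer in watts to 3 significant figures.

With V across and R both known, P = V²/R gives the dissipation directly.
P = (158 V)² / 68.0 Ω = 367.1 W

367 W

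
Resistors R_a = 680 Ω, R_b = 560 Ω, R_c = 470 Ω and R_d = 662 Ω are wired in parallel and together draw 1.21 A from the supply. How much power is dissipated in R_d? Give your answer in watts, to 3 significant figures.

Only the total current is stated, so first find the parallel equivalent to get the voltage across the combination.
1/R_eq = 1/680 + 1/560 + 1/470 + 1/662 ⇒ R_eq = 145.0 Ω
V = I_total × R_eq = 1.210 × 145.0 = 175.5 V
P_R_d = V² / R_d = (175.5)² / 662 = 46.53 W

46.5 W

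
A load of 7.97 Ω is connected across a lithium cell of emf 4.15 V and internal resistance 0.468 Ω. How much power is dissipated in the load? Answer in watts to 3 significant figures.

Find the circuit current first, then P = I²R for the load (series elements share I).
I = ε / (r + R) = 4.15 / (0.468 + 7.97) = 0.4918 A
P_load = I² R = (0.4918)² × 7.97 = 1.928 W

1.93 W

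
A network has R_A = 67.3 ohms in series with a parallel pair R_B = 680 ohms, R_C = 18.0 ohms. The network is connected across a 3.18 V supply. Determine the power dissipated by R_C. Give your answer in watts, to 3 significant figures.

Collapse R_B‖R_C to a single equivalent, reducing the network to two series elements.
R_p = (680×18.0)/(680+18.0) = 17.54 Ω
R_total = 67.3 + 17.54 = 84.84 Ω
I = V / R_total = 3.18 / 84.84 = 0.03748 A
Voltage across the parallel pair: V_p = I × R_p = 0.03748 × 17.54 = 0.6573 V
R_C sees V_p directly, so P = V_p² / R_C.
P_R_C = (0.6573)² / 18.0 = 0.02400 W

0.0240 W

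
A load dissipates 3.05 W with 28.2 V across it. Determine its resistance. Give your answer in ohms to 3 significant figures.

The two known quantities fix the third via R = V² / P.
R = (28.2)² / 3.05 = 260.7 Ω

261 Ω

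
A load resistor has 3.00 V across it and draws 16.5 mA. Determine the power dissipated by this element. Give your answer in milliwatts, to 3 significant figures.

With V and I both given, power follows immediately from P = V I.
P = 3.00 V × 0.01650 A = 0.04950 W

49.5 mW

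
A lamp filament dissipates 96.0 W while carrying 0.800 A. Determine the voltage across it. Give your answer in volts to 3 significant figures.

120 V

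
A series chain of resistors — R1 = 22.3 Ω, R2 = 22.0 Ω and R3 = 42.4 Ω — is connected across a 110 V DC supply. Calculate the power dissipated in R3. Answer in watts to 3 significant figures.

68.3 W

Since the resistors are in series they all carry the loop current I = V/R_total; the power in any one is I²R.
R_total = 22.3 + 22.0 + 42.4 = 86.70 Ω
I = V / R_total = 110 / 86.70 = 1.269 A
P_R3 = I² × R3 = (1.269)² × 42.4 = 68.25 W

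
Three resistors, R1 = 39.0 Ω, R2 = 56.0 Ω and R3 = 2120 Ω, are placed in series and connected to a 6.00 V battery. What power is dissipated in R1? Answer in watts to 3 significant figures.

0.000286 W

Since the resistors are in series they all carry the loop current I = V/R_total; the power in any one is I²R.
R_total = 39.0 + 56.0 + 2120 = 2215 Ω
I = V / R_total = 6.00 / 2215 = 0.002709 A
P_R1 = I² × R1 = (0.002709)² × 39.0 = 0.0002862 W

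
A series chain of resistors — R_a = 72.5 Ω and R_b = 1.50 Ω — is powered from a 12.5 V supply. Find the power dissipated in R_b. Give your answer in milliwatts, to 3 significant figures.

42.8 mW

Since the resistors are in series they all carry the loop current I = V/R_total; the power in any one is I²R.
R_total = 72.5 + 1.50 = 74.00 Ω
I = V / R_total = 12.5 / 74.00 = 0.1689 A
P_R_b = I² × R_b = (0.1689)² × 1.50 = 0.04280 W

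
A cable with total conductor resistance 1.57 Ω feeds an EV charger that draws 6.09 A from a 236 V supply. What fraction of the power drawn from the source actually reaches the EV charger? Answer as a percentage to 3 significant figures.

The cable carries the full 6.09 A.
P_line = I² R_line = (6.090)² × 1.57 = 58.23 W
P_source = V I = 236 × 6.090 = 1437 W; P_load = 1379 W
η = P_load / P_source = 1379 / 1437 = 0.9595

95.9 %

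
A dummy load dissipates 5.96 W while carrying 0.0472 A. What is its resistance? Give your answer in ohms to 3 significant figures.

2680 Ω

The two known quantities fix the third via R = P / I².
R = 5.96 / (0.04720)² = 2675 Ω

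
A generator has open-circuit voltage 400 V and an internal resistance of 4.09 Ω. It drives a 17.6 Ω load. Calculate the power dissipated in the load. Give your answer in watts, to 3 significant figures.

The internal resistance and the load are in series, so the same I flows through both; get I from ε/(r+R), then I²R for the load.
I = ε / (r + R) = 400 / (4.09 + 17.6) = 18.44 A
P_load = I² R = (18.44)² × 17.6 = 5986 W

5990 W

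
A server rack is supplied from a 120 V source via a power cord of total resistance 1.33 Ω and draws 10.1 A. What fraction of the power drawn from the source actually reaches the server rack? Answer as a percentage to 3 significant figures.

88.8 %

The power cord carries the full 10.1 A.
P_line = I² R_line = (10.10)² × 1.33 = 135.7 W
P_source = V I = 120 × 10.10 = 1212 W; P_load = 1076 W
η = P_load / P_source = 1076 / 1212 = 0.8881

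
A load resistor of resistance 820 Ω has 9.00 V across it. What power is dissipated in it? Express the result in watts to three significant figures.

0.0988 W

V and R are stated; P = V²/R avoids computing the current.
P = (9.00 V)² / 820 Ω = 0.09878 W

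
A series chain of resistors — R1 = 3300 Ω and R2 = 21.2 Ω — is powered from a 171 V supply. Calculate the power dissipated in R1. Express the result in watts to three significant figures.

Every series element carries the same I. Get I from the total resistance, then P = I² × R1.
R_total = 3300 + 21.2 = 3321 Ω
I = V / R_total = 171 / 3321 = 0.05149 A
P_R1 = I² × R1 = (0.05149)² × 3300 = 8.748 W

8.75 W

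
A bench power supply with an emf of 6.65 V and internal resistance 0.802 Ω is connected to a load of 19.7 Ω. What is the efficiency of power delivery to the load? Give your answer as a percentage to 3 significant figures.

Both r and R carry the same current, so the power split is just the resistance split: η = R/(R+r).
η = R / (R + r) = 19.7 / (19.7 + 0.802) = 0.9609

96.1 %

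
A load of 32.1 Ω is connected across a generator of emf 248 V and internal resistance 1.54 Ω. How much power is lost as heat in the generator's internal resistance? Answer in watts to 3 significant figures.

The source's internal resistance is just another series element carrying I; its dissipation is I²r.
I = ε / (r + R) = 248 / (1.54 + 32.1) = 7.372 A
P_int = I² r = (7.372)² × 1.54 = 83.70 W

83.7 W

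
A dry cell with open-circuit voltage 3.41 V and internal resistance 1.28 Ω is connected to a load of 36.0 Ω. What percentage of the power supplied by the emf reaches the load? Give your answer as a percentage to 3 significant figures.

96.6 %

The source delivers εI, of which I²R reaches the load and I²r is lost; since I is common, η = R/(R+r).
η = R / (R + r) = 36.0 / (36.0 + 1.28) = 0.9657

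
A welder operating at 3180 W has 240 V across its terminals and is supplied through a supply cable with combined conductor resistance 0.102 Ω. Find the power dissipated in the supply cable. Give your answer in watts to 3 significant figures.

Line loss is just I²R for the cable — we know both I and R_line directly.
I = P / V = 3180 / 240 = 13.25 A through the supply cable.
P_line = I² R_line = (13.25)² × 0.102 = 17.91 W

17.9 W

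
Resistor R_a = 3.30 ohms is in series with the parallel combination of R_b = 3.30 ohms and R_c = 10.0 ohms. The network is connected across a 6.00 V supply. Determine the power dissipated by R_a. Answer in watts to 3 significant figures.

3.55 W

Reduce the parallel pair to R_p first; the network is then a simple series string.
R_p = (3.30×10.0)/(3.30+10.0) = 2.481 Ω
R_total = 3.30 + 2.481 = 5.781 Ω
I = V / R_total = 6.00 / 5.781 = 1.038 A
R_a is in the main series path, so its power is I²R_a.
P_R_a = (1.038)² × 3.30 = 3.555 W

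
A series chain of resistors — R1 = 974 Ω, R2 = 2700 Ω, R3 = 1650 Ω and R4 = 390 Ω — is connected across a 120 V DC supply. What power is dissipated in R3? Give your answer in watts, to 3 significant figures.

0.728 W

In a series string the same current flows through every resistor — find that current, then P = I²R for the one we want.
R_total = 974 + 2700 + 1650 + 390 = 5714 Ω
I = V / R_total = 120 / 5714 = 0.02100 A
P_R3 = I² × R3 = (0.02100)² × 1650 = 0.7277 W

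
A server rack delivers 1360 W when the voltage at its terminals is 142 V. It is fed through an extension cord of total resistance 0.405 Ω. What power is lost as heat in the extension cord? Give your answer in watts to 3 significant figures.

The extension cord and load are in series, so the same current flows in both; the loss is I²R_line.
I = P / V = 1360 / 142 = 9.577 A through the extension cord.
P_line = I² R_line = (9.577)² × 0.405 = 37.15 W

37.1 W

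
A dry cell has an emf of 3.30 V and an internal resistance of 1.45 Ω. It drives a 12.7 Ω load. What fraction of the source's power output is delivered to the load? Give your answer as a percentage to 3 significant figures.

η = P_load/(P_load+P_int) = I²R/(I²R+I²r) = R/(R+r) — the I² cancels for series elements.
η = R / (R + r) = 12.7 / (12.7 + 1.45) = 0.8975

89.8 %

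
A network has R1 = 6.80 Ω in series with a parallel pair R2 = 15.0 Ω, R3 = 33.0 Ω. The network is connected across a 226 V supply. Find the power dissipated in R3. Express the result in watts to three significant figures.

Collapse R2‖R3 to a single equivalent, reducing the network to two series elements.
R_p = (15.0×33.0)/(15.0+33.0) = 10.31 Ω
R_total = 6.80 + 10.31 = 17.11 Ω
I = V / R_total = 226 / 17.11 = 13.21 A
Voltage across the parallel pair: V_p = I × R_p = 13.21 × 10.31 = 136.2 V
R3 sees V_p directly, so P = V_p² / R3.
P_R3 = (136.2)² / 33.0 = 562.1 W

562 W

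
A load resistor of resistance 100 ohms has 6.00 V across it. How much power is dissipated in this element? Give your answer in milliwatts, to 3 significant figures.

360 mW

With V across and R both known, P = V²/R gives the dissipation directly.
P = (6.00 V)² / 100 Ω = 0.3600 W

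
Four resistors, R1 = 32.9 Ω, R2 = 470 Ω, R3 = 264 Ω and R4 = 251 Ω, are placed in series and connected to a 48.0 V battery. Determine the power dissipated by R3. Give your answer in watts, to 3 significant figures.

Series elements share the same current, so find I first, then use P = I²R.
R_total = 32.9 + 470 + 264 + 251 = 1018 Ω
I = V / R_total = 48.0 / 1018 = 0.04716 A
P_R3 = I² × R3 = (0.04716)² × 264 = 0.5871 W

0.587 W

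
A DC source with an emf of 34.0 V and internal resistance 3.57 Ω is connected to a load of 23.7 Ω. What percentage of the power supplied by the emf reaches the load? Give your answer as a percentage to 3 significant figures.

86.9 %

Both r and R carry the same current, so the power split is just the resistance split: η = R/(R+r).
η = R / (R + r) = 23.7 / (23.7 + 3.57) = 0.8691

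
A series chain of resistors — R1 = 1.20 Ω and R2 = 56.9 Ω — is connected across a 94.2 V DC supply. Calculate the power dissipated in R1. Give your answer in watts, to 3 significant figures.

3.15 W

Series elements share the same current, so find I first, then use P = I²R.
R_total = 1.20 + 56.9 = 58.10 Ω
I = V / R_total = 94.2 / 58.10 = 1.621 A
P_R1 = I² × R1 = (1.621)² × 1.20 = 3.155 W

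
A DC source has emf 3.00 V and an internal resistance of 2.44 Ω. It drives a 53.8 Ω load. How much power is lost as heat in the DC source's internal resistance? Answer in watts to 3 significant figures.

0.00694 W

The internal resistance carries the same current as the load; P_int = I²r.
I = ε / (r + R) = 3.00 / (2.44 + 53.8) = 0.05334 A
P_int = I² r = (0.05334)² × 2.44 = 0.006943 W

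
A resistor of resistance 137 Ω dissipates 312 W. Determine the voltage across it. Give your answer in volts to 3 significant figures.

The two known quantities fix the third via V = √(P R).
V = √(312 × 137) = 206.7 V

207 V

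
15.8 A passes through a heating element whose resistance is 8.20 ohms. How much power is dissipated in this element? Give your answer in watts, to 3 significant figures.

2050 W

Knowing I and R, the power is just I²R — no need to find V first.
P = (15.80 A)² × 8.20 Ω = 2047 W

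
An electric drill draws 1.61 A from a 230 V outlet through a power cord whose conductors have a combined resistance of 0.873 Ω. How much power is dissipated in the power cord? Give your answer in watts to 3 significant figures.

2.26 W

Line loss is just I²R for the cable — we know both I and R_line directly.
The power cord carries the full 1.61 A.
P_line = I² R_line = (1.610)² × 0.873 = 2.263 W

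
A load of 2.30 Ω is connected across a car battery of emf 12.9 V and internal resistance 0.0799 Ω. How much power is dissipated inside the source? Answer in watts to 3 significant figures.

2.35 W

r is in series with the load, so it carries the full circuit current — the loss in it is I²r.
I = ε / (r + R) = 12.9 / (0.0799 + 2.30) = 5.420 A
P_int = I² r = (5.420)² × 0.0799 = 2.348 W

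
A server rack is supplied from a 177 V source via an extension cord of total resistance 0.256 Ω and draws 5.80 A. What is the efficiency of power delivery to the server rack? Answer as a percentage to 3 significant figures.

The extension cord carries the full 5.80 A.
P_line = I² R_line = (5.800)² × 0.256 = 8.612 W
P_source = V I = 177 × 5.800 = 1027 W; P_load = 1018 W
η = P_load / P_source = 1018 / 1027 = 0.9916

99.2 %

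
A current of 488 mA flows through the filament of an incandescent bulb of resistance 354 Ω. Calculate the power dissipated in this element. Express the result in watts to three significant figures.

84.3 W

The current through and the resistance of the element are both given; use P = I²R.
P = (0.4880 A)² × 354 Ω = 84.30 W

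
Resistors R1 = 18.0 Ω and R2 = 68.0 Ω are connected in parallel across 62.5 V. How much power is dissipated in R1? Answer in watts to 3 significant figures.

217 W

R1 sits directly across the source, so P = V²/R with V = 62.5 V.
P_R1 = V² / R1 = (62.5)² / 18.0 Ω = 217.0 W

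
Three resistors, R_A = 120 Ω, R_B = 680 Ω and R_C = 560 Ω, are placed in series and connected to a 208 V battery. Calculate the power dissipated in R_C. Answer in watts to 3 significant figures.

13.1 W

Series elements share the same current, so find I first, then use P = I²R.
R_total = 120 + 680 + 560 = 1360 Ω
I = V / R_total = 208 / 1360 = 0.1529 A
P_R_C = I² × R_C = (0.1529)² × 560 = 13.10 W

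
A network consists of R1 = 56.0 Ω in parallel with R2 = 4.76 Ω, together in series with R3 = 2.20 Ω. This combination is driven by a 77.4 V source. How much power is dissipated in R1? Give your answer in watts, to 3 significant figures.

First find R_p for the parallel pair, then treat R_p + R3 as a series loop.
R_p = (56.0×4.76)/(56.0+4.76) = 4.387 Ω
R_total = R_p + 2.20 = 4.387 + 2.20 = 6.587 Ω
I = V / R_total = 77.4 / 6.587 = 11.75 A
Voltage across the parallel pair: V_p = I × R_p = 11.75 × 4.387 = 51.55 V
R1 sits across V_p; its power is V_p²/R.
P_R1 = (51.55)² / 56.0 = 47.45 W

47.5 W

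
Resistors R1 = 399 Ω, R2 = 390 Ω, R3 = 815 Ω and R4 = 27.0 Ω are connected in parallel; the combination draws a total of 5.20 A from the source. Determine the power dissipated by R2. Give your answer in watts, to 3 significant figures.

We need the common branch voltage; get it from I_total × R_eq, then P = V²/R for the branch.
1/R_eq = 1/399 + 1/390 + 1/815 + 1/27.0 ⇒ R_eq = 23.08 Ω
V = I_total × R_eq = 5.200 × 23.08 = 120.0 V
P_R2 = V² / R2 = (120.0)² / 390 = 36.92 W

36.9 W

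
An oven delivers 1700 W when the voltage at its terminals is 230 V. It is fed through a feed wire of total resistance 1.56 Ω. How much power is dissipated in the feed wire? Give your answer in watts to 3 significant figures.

85.2 W

The feed wire and load are in series, so the same current flows in both; the loss is I²R_line.
I = P / V = 1700 / 230 = 7.391 A through the feed wire.
P_line = I² R_line = (7.391)² × 1.56 = 85.22 W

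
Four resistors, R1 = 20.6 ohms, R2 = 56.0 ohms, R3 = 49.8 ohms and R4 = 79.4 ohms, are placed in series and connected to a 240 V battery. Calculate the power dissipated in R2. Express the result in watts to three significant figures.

Series elements share the same current, so find I first, then use P = I²R.
R_total = 20.6 + 56.0 + 49.8 + 79.4 = 205.8 Ω
I = V / R_total = 240 / 205.8 = 1.166 A
P_R2 = I² × R2 = (1.166)² × 56.0 = 76.16 W

76.2 W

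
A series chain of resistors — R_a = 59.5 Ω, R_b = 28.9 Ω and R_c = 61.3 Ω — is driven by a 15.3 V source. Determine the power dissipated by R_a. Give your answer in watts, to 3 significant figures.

0.622 W

Series elements share the same current, so find I first, then use P = I²R.
R_total = 59.5 + 28.9 + 61.3 = 149.7 Ω
I = V / R_total = 15.3 / 149.7 = 0.1022 A
P_R_a = I² × R_a = (0.1022)² × 59.5 = 0.6215 W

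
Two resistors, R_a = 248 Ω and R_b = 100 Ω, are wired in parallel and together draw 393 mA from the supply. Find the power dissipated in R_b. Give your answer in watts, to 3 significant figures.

7.84 W

We need the common branch voltage; get it from I_total × R_eq, then P = V²/R for the branch.
1/R_eq = 1/248 + 1/100 ⇒ R_eq = 71.26 Ω
V = I_total × R_eq = 0.3930 × 71.26 = 28.01 V
P_R_b = V² / R_b = (28.01)² / 100 = 7.844 W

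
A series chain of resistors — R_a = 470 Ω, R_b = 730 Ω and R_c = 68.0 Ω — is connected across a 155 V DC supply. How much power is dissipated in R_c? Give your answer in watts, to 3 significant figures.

1.02 W

The current is common to all series resistors; compute it, then apply P = I²R for the target.
R_total = 470 + 730 + 68.0 = 1268 Ω
I = V / R_total = 155 / 1268 = 0.1222 A
P_R_c = I² × R_c = (0.1222)² × 68.0 = 1.016 W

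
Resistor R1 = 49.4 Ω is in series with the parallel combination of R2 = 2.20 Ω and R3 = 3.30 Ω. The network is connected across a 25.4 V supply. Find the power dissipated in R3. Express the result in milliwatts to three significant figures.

Collapse R2‖R3 to a single equivalent, reducing the network to two series elements.
R_p = (2.20×3.30)/(2.20+3.30) = 1.320 Ω
R_total = 49.4 + 1.320 = 50.72 Ω
I = V / R_total = 25.4 / 50.72 = 0.5008 A
Voltage across the parallel pair: V_p = I × R_p = 0.5008 × 1.320 = 0.6610 V
R3 sees V_p directly, so P = V_p² / R3.
P_R3 = (0.6610)² / 3.30 = 0.1324 W

132 mW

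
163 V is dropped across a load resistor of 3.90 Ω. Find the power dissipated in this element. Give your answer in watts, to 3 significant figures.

6810 W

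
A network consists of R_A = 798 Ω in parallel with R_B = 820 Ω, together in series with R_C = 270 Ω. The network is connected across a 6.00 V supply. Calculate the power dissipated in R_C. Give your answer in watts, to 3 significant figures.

0.0214 W

First find R_p for the parallel pair, then treat R_p + R_C as a series loop.
R_p = (798×820)/(798+820) = 404.4 Ω
R_total = R_p + 270 = 404.4 + 270 = 674.4 Ω
I = V / R_total = 6.00 / 674.4 = 0.008896 A
R_C is the series element, so its power is I²R.
P_R_C = (0.008896)² × 270 = 0.02137 W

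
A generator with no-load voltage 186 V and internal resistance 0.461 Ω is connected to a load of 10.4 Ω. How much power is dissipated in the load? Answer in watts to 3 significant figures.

Find the circuit current first, then P = I²R for the load (series elements share I).
I = ε / (r + R) = 186 / (0.461 + 10.4) = 17.13 A
P_load = I² R = (17.13)² × 10.4 = 3050 W

3050 W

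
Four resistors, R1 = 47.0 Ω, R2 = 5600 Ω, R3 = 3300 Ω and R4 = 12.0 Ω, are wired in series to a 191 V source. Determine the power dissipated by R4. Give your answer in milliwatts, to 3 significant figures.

Series elements share the same current, so find I first, then use P = I²R.
R_total = 47.0 + 5600 + 3300 + 12.0 = 8959 Ω
I = V / R_total = 191 / 8959 = 0.02132 A
P_R4 = I² × R4 = (0.02132)² × 12.0 = 0.005454 W

5.45 mW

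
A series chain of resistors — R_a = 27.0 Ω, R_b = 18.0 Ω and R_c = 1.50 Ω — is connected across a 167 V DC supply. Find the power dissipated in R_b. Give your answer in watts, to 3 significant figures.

232 W

Every series element carries the same I. Get I from the total resistance, then P = I² × R_b.
R_total = 27.0 + 18.0 + 1.50 = 46.50 Ω
I = V / R_total = 167 / 46.50 = 3.591 A
P_R_b = I² × R_b = (3.591)² × 18.0 = 232.2 W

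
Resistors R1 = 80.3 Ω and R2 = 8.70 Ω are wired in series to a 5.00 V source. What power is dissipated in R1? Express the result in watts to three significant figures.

0.253 W

In a series string the same current flows through every resistor — find that current, then P = I²R for the one we want.
R_total = 80.3 + 8.70 = 89.00 Ω
I = V / R_total = 5.00 / 89.00 = 0.05618 A
P_R1 = I² × R1 = (0.05618)² × 80.3 = 0.2534 W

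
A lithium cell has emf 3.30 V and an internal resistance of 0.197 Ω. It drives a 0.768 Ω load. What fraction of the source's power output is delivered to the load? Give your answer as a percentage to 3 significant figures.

Efficiency is P_load / P_total. With a series r and R sharing the same I, P = I²R for each, so η = R/(R+r).
η = R / (R + r) = 0.768 / (0.768 + 0.197) = 0.7959

79.6 %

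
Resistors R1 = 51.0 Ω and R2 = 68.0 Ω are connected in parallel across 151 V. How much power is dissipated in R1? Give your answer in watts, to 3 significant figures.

447 W

Each parallel branch sees the full supply voltage, so P = V²/R applies directly to the target branch.
P_R1 = V² / R1 = (151)² / 51.0 Ω = 447.1 W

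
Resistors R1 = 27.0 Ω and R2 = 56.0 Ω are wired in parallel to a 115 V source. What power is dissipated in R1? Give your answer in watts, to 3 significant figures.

490 W

Each parallel branch sees the full supply voltage, so P = V²/R applies directly to the target branch.
P_R1 = V² / R1 = (115)² / 27.0 Ω = 489.8 W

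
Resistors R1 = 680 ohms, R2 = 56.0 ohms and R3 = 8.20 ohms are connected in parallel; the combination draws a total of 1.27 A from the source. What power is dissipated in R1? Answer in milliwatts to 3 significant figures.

119 mW

Parallel branches share V, not I — compute V via R_eq, then use V²/R for the target branch.
1/R_eq = 1/680 + 1/56.0 + 1/8.20 ⇒ R_eq = 7.078 Ω
V = I_total × R_eq = 1.270 × 7.078 = 8.989 V
P_R1 = V² / R1 = (8.989)² / 680 = 0.1188 W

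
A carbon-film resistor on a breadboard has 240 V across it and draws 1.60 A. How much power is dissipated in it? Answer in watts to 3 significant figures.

With V and I both given, power follows immediately from P = V I.
P = 240 V × 1.600 A = 384.0 W

384 W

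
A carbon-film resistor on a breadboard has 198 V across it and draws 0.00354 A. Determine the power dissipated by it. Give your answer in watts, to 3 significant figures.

0.701 W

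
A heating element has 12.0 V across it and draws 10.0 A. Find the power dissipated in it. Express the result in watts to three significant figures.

Since both terminal voltage and current are stated, P = V I gives the power in one step.
P = 12.0 V × 10.00 A = 120.0 W

120 W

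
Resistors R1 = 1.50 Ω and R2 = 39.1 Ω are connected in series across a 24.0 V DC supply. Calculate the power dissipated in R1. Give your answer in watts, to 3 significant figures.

Since the resistors are in series they all carry the loop current I = V/R_total; the power in any one is I²R.
R_total = 1.50 + 39.1 = 40.60 Ω
I = V / R_total = 24.0 / 40.60 = 0.5911 A
P_R1 = I² × R1 = (0.5911)² × 1.50 = 0.5242 W

0.524 W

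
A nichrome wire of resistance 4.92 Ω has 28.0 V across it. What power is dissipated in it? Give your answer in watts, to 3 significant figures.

We know the drop across the element and its resistance — P = V²/R, one step.
P = (28.0 V)² / 4.92 Ω = 159.3 W

159 W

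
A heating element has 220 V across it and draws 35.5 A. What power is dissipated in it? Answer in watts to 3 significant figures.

Both the voltage across and the current through the element are known, so P = V I applies directly.
P = 220 V × 35.50 A = 7810 W

7810 W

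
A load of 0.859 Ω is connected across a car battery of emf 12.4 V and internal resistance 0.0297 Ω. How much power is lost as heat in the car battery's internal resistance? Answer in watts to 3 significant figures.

5.78 W

The source's internal resistance is just another series element carrying I; its dissipation is I²r.
I = ε / (r + R) = 12.4 / (0.0297 + 0.859) = 13.95 A
P_int = I² r = (13.95)² × 0.0297 = 5.782 W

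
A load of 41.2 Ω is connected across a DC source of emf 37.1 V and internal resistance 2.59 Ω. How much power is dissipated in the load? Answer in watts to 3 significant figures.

29.6 W

Find the circuit current first, then P = I²R for the load (series elements share I).
I = ε / (r + R) = 37.1 / (2.59 + 41.2) = 0.8472 A
P_load = I² R = (0.8472)² × 41.2 = 29.57 W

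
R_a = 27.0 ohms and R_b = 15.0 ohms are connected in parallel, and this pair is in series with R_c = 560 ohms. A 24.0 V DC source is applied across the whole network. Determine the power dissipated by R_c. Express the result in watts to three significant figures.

0.994 W

First find R_p for the parallel pair, then treat R_p + R_c as a series loop.
R_p = (27.0×15.0)/(27.0+15.0) = 9.643 Ω
R_total = R_p + 560 = 9.643 + 560 = 569.6 Ω
I = V / R_total = 24.0 / 569.6 = 0.04213 A
All the supply current flows through R_c; use P = I²R_c.
P_R_c = (0.04213)² × 560 = 0.9940 W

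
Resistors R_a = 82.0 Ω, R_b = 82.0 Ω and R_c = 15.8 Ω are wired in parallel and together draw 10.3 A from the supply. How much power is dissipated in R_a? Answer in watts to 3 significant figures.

168 W

Only the total current is stated, so first find the parallel equivalent to get the voltage across the combination.
1/R_eq = 1/82.0 + 1/82.0 + 1/15.8 ⇒ R_eq = 11.40 Ω
V = I_total × R_eq = 10.30 × 11.40 = 117.5 V
P_R_a = V² / R_a = (117.5)² / 82.0 = 168.3 W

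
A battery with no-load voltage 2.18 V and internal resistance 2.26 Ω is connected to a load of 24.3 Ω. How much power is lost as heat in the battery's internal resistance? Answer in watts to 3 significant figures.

The source's internal resistance is just another series element carrying I; its dissipation is I²r.
I = ε / (r + R) = 2.18 / (2.26 + 24.3) = 0.08208 A
P_int = I² r = (0.08208)² × 2.26 = 0.01523 W

0.0152 W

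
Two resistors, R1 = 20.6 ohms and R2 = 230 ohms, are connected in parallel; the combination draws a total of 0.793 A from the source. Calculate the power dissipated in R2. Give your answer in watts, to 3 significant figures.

The branches share the same voltage, but only the total current is given — find V from the equivalent resistance first.
1/R_eq = 1/20.6 + 1/230 ⇒ R_eq = 18.91 Ω
V = I_total × R_eq = 0.7930 × 18.91 = 14.99 V
P_R2 = V² / R2 = (14.99)² / 230 = 0.9773 W

0.977 W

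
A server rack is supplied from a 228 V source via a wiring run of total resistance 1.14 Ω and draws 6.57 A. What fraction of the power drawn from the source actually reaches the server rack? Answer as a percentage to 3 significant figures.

The wiring run carries the full 6.57 A.
P_line = I² R_line = (6.570)² × 1.14 = 49.21 W
P_source = V I = 228 × 6.570 = 1498 W; P_load = 1449 W
η = P_load / P_source = 1449 / 1498 = 0.9672

96.7 %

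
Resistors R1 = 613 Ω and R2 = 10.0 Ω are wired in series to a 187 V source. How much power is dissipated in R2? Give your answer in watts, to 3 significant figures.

0.901 W

Series elements share the same current, so find I first, then use P = I²R.
R_total = 613 + 10.0 = 623.0 Ω
I = V / R_total = 187 / 623.0 = 0.3002 A
P_R2 = I² × R2 = (0.3002)² × 10.0 = 0.9010 W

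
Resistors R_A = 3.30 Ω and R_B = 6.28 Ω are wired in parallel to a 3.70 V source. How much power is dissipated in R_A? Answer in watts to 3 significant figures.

4.15 W

Every branch has 3.70 V across it, so for R_A the power is simply V²/R.
P_R_A = V² / R_A = (3.70)² / 3.30 Ω = 4.148 W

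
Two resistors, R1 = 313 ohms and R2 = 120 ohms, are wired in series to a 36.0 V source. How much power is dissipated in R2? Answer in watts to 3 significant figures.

In a series string the same current flows through every resistor — find that current, then P = I²R for the one we want.
R_total = 313 + 120 = 433.0 Ω
I = V / R_total = 36.0 / 433.0 = 0.08314 A
P_R2 = I² × R2 = (0.08314)² × 120 = 0.8295 W

0.829 W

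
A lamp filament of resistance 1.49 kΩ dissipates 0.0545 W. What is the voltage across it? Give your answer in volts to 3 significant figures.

9.01 V

Rearranging the power relation for the two known quantities gives V = √(P R).
V = √(0.0545 × 1490) = 9.011 V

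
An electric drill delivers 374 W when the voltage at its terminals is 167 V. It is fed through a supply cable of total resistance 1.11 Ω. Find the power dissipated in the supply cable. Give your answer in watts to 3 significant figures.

The supply cable is a series resistance carrying the load current; its dissipation is I²R_line.
I = P / V = 374 / 167 = 2.240 A through the supply cable.
P_line = I² R_line = (2.240)² × 1.11 = 5.567 W

5.57 W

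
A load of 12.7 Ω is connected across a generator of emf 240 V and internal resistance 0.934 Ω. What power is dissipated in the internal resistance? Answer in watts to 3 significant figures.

289 W

Internal loss is I²r, with I set by the total series resistance r+R.
I = ε / (r + R) = 240 / (0.934 + 12.7) = 17.60 A
P_int = I² r = (17.60)² × 0.934 = 289.4 W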